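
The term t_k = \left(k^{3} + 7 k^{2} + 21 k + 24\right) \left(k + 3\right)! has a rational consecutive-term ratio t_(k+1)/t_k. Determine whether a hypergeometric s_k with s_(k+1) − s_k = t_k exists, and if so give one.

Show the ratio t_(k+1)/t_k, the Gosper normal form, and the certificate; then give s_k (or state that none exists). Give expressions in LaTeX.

s_k = \left(k^{2} + 2 k + 4\right) \left(k + 3\right)!

Step 1: r(k) = (k**4 + 14*k**3 + 78*k**2 + 205*k + 212)/(k**3 + 7*k**2 + 21*k + 24).
Take A(k)=k + 4, B(k)=1, C(k)=k**3 + 7*k**2 + 21*k + 24.
Need (k + 4)·f(k+1) − (1)·f(k) = k**3 + 7*k**2 + 21*k + 24.
From deg A=1, deg B=0, deg C=3: d=2.
Coefficient equations give f(k) = k**2 + 2*k + 4.
Then R = B(k−1)f/C = (k**2 + 2*k + 4)/(k**3 + 7*k**2 + 21*k + 24), so s_k = R(k)·t_k = (k**2 + 2*k + 4)*factorial(k + 3).
Verify: (k**3 + 7*k**2 + 21*k + 24)*factorial(k + 3) matches t_k.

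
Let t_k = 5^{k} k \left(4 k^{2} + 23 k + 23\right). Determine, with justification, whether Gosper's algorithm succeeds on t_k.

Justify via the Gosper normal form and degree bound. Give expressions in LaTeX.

Yes. s_k = 5^{k} k \left(k^{2} + 2 k - 3\right).

Compute t_(k+1)/t_k: get 5*(4*k**3 + 35*k**2 + 81*k + 50)/(k*(4*k**2 + 23*k + 23)).
So A=5 and B=1, with C=k**3 + 23*k**2/4 + 23*k/4.
f must satisfy (5)·f(k+1) − (1)·f(k) = k**3 + 23*k**2/4 + 23*k/4.
d = 3 from the (0,0,3) case.
A polynomial solution: f(k) = k*(k - 1)*(k + 3)/4.
So s_k = (B(k−1)f/C)·t_k = ((k - 1)*(k + 3)/(4*k**2 + 23*k + 23))·t_k = 5**k*k*(k**2 + 2*k - 3).
s_(k+1) − s_k = 5**k*k*(4*k**2 + 23*k + 23) = t_k.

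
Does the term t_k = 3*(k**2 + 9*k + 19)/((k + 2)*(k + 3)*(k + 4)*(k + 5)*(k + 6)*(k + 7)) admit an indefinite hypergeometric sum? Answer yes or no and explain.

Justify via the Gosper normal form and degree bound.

Step 1: r(k) = (k + 2)*(9*k + (k + 1)**2 + 28)/((k + 8)*(k**2 + 9*k + 19)).
Factor: A=k + 2; B=k + 8; C=k**2 + 9*k + 19.
Key eq: (k + 2)·f(k+1) = (k + 7)·f(k) + (k**2 + 9*k + 19).
Degrees (1,1,2) ⇒ d ≤ 5.
Solving with deg f ≤ 5: f(k) = k*(k + 3)*(k + 5)*(k**2 + 12*k + 44)/144.
Certificate R = B(k−1)f/C = k*(k + 3)*(k + 5)*(k + 7)*(k**2 + 12*k + 44)/(144*(k**2 + 9*k + 19)) gives s_k = k*(k**2 + 12*k + 44)/(48*(k**3 + 12*k**2 + 44*k + 48)).
s_(k+1) − s_k = 3*(k**2 + 9*k + 19)/(k**6 + 27*k**5 + 295*k**4 + 1665*k**3 + 5104*k**2 + 8028*k + 5040) = t_k.

Yes. s_k = k*(k**2 + 12*k + 44)/(48*(k**3 + 12*k**2 + 44*k + 48)).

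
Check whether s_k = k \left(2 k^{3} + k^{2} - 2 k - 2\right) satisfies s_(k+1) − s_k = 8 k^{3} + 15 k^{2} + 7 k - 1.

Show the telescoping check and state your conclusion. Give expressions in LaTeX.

s_(k+1) = 2*k**4 + 9*k**3 + 13*k**2 + 5*k - 1
s_(k+1) − s_k = 8*k**3 + 15*k**2 + 7*k - 1
(s_(k+1) − s_k) − t_k = 0

Valid — Δs_k = t_k.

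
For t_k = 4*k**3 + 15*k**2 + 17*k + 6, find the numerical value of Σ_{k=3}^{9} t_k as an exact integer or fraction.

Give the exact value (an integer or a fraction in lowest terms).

Σ = 13020

Compute t_(k+1)/t_k: get (4*k**2 + 19*k + 21)/(4*k**2 + 7*k + 3).
Factor: A=1; B=1; C=k**3 + 15*k**2/4 + 17*k/4 + 3/2.
Set up (1)·f(k+1) − (1)·f(k) − (k**3 + 15*k**2/4 + 17*k/4 + 3/2) = 0.
deg f ≤ 4 (via 0,0,3).
Coefficient equations give f(k) = k**2*(k + 1)*(k + 2)/4.
So s_k = (B(k−1)f/C)·t_k = (k**2/(4*k + 3))·t_k = k**2*(k**2 + 3*k + 2).
Verify: 4*k**3 + 15*k**2 + 17*k + 6 matches t_k.
Evaluate s at k=10 and k=3: 13200 and 180; difference 13020.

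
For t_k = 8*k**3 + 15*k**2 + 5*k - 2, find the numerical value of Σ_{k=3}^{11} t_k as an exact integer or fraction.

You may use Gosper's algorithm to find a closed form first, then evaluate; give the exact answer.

Σ = 42588

r(k) = (8*k**3 + 39*k**2 + 59*k + 26)/(8*k**3 + 15*k**2 + 5*k - 2) after simplifying.
So A=1 and B=1, with C=k**3 + 15*k**2/8 + 5*k/8 - 1/4.
Need (1)·f(k+1) − (1)·f(k) = k**3 + 15*k**2/8 + 5*k/8 - 1/4.
deg f ≤ 4 (via 0,0,3).
Coefficient equations give f(k) = k*(k + 1)*(2*k**2 - k - 2)/8.
R(k) = B(k−1)·f(k)/C(k) = k*(2*k**2 - k - 2)/(8*k**2 + 7*k - 2); s_k = R·t_k = k*(2*k**3 + k**2 - 3*k - 2).
Δs = 8*k**3 + 15*k**2 + 5*k - 2, as required.
Σ_(k=3)^(11) t_k = s_(12) − s_(3) = 42744 − (156) = 42588.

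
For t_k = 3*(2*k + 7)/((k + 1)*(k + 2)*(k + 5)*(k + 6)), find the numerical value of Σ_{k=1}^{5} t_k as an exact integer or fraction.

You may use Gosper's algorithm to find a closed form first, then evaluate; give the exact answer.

Step 1: r(k) = (k + 1)*(k + 5)*(2*k + 9)/((k + 3)*(k + 7)*(2*k + 7)).
Take A(k)=k + 1, B(k)=k + 7, C(k)=k**3 + 21*k**2/2 + 73*k/2 + 42.
Set up (k + 1)·f(k+1) − (k + 6)·f(k) − (k**3 + 21*k**2/2 + 73*k/2 + 42) = 0.
Degrees (1,1,3) ⇒ d ≤ 5.
Solving with deg f ≤ 5: f(k) = k*(k + 2)*(k + 3)*(k + 4)*(k + 6)/10.
Get s_k = R·t_k = 3*k*(k + 6)/(5*(k**2 + 6*k + 5)) with R(k) = B(k−1)f(k)/C(k) = k*(k + 2)*(k + 6)**2/(5*(2*k + 7)).
Δs = 3*(2*k + 7)/(k**4 + 14*k**3 + 65*k**2 + 112*k + 60), as required.
Σ_(k=1)^(5) t_k = s_(6) − s_(1) = 216/385 − (7/20) = 65/308.

Σ = 65/308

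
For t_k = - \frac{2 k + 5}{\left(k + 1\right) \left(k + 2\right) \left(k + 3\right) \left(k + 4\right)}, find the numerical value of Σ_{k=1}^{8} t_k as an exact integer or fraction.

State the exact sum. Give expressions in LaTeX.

Step 1: r(k) = (k + 1)*(2*k + 7)/((k + 5)*(2*k + 5)).
Gosper form: A/B · C(k+1)/C(k) with A=k + 1, B=k + 5, C=k + 5/2.
Solve (k + 1)·f(k+1) − (k + 4)·f(k) = k + 5/2.
From deg A=1, deg B=1, deg C=1: d=3.
Match coefficients ⇒ f(k) = k*(k + 2)*(k + 4)/6.
Get s_k = R·t_k = k*(-k - 4)/(3*(k**2 + 4*k + 3)) with R(k) = B(k−1)f(k)/C(k) = k*(k + 2)*(k + 4)**2/(3*(2*k + 5)).
Δs = (-2*k - 5)/(k**4 + 10*k**3 + 35*k**2 + 50*k + 24), as required.
Sum = s_(9) − s_(1); s_(9) = -13/40, s_(1) = -5/24 ⇒ -7/60.

Σ = -7/60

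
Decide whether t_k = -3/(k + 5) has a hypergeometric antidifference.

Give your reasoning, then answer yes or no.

r(k) = (k + 5)/(k + 6) after simplifying.
Gosper form: A/B · C(k+1)/C(k) with A=k + 5, B=k + 6, C=1.
Key eq: (k + 5)·f(k+1) = (k + 5)·f(k) + (1).
From deg A=1, deg B=1, deg C=0: d=0.
f = c0 ⇒ A·f(k+1) − B(k−1)·f(k) − C = -1. The system {-1 = 0} is inconsistent; no antidifference.

No. Not Gosper-summable.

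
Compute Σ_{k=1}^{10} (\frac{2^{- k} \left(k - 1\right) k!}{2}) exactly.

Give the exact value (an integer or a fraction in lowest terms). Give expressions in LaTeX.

Σ = 155921/8

Step 1: r(k) = k*(k + 1)/(2*(k - 1)).
Take A(k)=k/2 + 1/2, B(k)=1, C(k)=k - 1.
Solve (k/2 + 1/2)·f(k+1) − (1)·f(k) = k - 1.
Degrees (1,0,1) ⇒ d ≤ 0.
Match coefficients ⇒ f(k) = 2.
Get s_k = R·t_k = factorial(k)/2**k with R(k) = B(k−1)f(k)/C(k) = 2/(k - 1).
Δs = (k - 1)*factorial(k)/(2*2**k), as required.
Evaluate s at k=11 and k=1: 155925/8 and 1/2; difference 155921/8.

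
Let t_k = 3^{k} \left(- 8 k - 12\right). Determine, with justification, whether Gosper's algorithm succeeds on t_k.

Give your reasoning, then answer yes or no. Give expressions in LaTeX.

The ratio is 3*(2*k + 5)/(2*k + 3).
Gosper form: A/B · C(k+1)/C(k) with A=3, B=1, C=k + 3/2.
f must satisfy (3)·f(k+1) − (1)·f(k) = k + 3/2.
Degrees (0,0,1) ⇒ d ≤ 1.
Match coefficients ⇒ f(k) = k/2.
Certificate R = B(k−1)f/C = k/(2*k + 3) gives s_k = -4*3**k*k.
Δs = 3**k*(-8*k - 12), as required.

Yes. s_k = - 4 \cdot 3^{k} k.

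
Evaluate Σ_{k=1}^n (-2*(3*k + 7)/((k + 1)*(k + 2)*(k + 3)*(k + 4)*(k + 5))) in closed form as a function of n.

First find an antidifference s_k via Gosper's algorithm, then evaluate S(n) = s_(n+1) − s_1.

Ratio r(k) = (k + 1)*(3*k + 10)/((k + 6)*(3*k + 7)).
Normal form (A,B,C) = (k + 1, k + 6, k + 7/3).
Set up (k + 1)·f(k+1) − (k + 5)·f(k) − (k + 7/3) = 0.
Degrees (1,1,1) ⇒ d ≤ 4.
A polynomial solution: f(k) = k*(k + 2)*(k**2 + 8*k + 19)/36.
Certificate R = B(k−1)f/C = k*(k + 2)*(k + 5)*(k**2 + 8*k + 19)/(12*(3*k + 7)) gives s_k = k*(-k**2 - 8*k - 19)/(6*(k**3 + 8*k**2 + 19*k + 12)).
Verify: 2*(-3*k - 7)/(k**5 + 15*k**4 + 85*k**3 + 225*k**2 + 274*k + 120) matches t_k.
s_(n+1) = (-n**3 - 11*n**2 - 38*n - 28)/(6*(n**3 + 11*n**2 + 38*n + 40)) and s_(1) = -7/60, so S(n) = n*(-n**2 - 11*n - 38)/(20*(n**3 + 11*n**2 + 38*n + 40)).

S(n) = n*(-n**2 - 11*n - 38)/(20*(n**3 + 11*n**2 + 38*n + 40))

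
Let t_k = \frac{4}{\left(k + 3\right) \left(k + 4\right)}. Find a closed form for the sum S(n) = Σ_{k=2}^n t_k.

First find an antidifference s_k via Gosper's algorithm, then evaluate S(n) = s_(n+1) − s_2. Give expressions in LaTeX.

S(n) = \frac{4 \left(n - 1\right)}{5 \left(n + 4\right)}

Step 1: r(k) = (k + 3)/(k + 5).
So A=k + 3 and B=k + 5, with C=1.
Key eq: (k + 3)·f(k+1) = (k + 4)·f(k) + (1).
From deg A=1, deg B=1, deg C=0: d=1.
Solve for f: f(k) = k/3 (degree 1 ≤ 1).
Certificate R = B(k−1)f/C = k*(k + 4)/3 gives s_k = 4*k/(3*(k + 3)).
Check: Δs_k = 4/(k**2 + 7*k + 12). ✓
Evaluate: s_(n+1) = 4*(n + 1)/(3*(n + 4)); subtract s_(2) = 8/15 ⇒ S(n) = 4*(n - 1)/(5*(n + 4)).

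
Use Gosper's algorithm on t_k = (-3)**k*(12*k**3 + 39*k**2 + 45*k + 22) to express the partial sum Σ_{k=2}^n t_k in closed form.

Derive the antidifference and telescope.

t_(k+1)/t_k = 3*(-12*k**3 - 75*k**2 - 159*k - 118)/(12*k**3 + 39*k**2 + 45*k + 22).
So A=-3 and B=1, with C=k**3 + 13*k**2/4 + 15*k/4 + 11/6.
f must satisfy (-3)·f(k+1) − (1)·f(k) = k**3 + 13*k**2/4 + 15*k/4 + 11/6.
Bound: deg f ≤ 3.
A polynomial solution: f(k) = -(3*k**3 + 3*k**2 + 1)/12.
Certificate R = B(k−1)f/C = -(3*k**3 + 3*k**2 + 1)/(12*k**3 + 39*k**2 + 45*k + 22) gives s_k = (-3)**k*(-3*k**3 - 3*k**2 - 1).
Check: Δs_k = (-3)**k*(12*k**3 + 39*k**2 + 45*k + 22). ✓
Σ_(k=2)^n t_k = s_(n+1) − s_(2) = (3*(-3)**n*(3*n**3 + 12*n**2 + 15*n + 7)) − (-333), i.e. 9*(-3)**n*n**3 + 36*(-3)**n*n**2 + 45*(-3)**n*n + 21*(-3)**n + 333.

S(n) = 9*(-3)**n*n**3 + 36*(-3)**n*n**2 + 45*(-3)**n*n + 21*(-3)**n + 333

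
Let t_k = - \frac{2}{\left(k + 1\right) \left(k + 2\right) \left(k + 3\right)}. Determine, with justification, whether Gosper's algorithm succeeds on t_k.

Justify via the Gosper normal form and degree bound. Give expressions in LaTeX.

Yes. s_k = \frac{k \left(- k - 3\right)}{2 \left(k + 1\right) \left(k + 2\right)}.

r(k) = (k + 1)/(k + 4) after simplifying.
Gosper form: A/B · C(k+1)/C(k) with A=k + 1, B=k + 4, C=1.
Need (k + 1)·f(k+1) − (k + 3)·f(k) = 1.
Degrees (1,1,0) ⇒ d ≤ 2.
Match coefficients ⇒ f(k) = k*(k + 3)/4.
Then R = B(k−1)f/C = k*(k + 3)**2/4, so s_k = R(k)·t_k = k*(-k - 3)/(2*(k + 1)*(k + 2)).
s_(k+1) − s_k = -2/(k**3 + 6*k**2 + 11*k + 6) = t_k.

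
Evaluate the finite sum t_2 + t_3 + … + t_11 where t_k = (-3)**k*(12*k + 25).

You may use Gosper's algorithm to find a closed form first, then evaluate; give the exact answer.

Σ = -21257550

r(k) = 3*(-12*k - 37)/(12*k + 25) after simplifying.
Gosper form: A/B · C(k+1)/C(k) with A=-3, B=1, C=k + 25/12.
Set up (-3)·f(k+1) − (1)·f(k) − (k + 25/12) = 0.
Degrees (0,0,1) ⇒ d ≤ 1.
Coefficient equations give f(k) = -(3*k + 4)/12.
So s_k = (B(k−1)f/C)·t_k = (-(3*k + 4)/(12*k + 25))·t_k = (-3)**k*(-3*k - 4).
Δs = (-3)**k*(12*k + 25), as required.
Σ_(k=2)^(11) t_k = s_(12) − s_(2) = -21257640 − (-90) = -21257550.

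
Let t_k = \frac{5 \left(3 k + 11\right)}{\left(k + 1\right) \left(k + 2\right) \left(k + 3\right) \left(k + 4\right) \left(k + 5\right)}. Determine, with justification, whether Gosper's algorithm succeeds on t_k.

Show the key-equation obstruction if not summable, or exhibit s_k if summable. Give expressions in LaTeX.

Yes. s_k = \frac{5 k \left(k^{2} + 7 k + 14\right)}{8 \left(k^{3} + 7 k^{2} + 14 k + 8\right)}.

The ratio is (k + 1)*(3*k + 14)/((k + 6)*(3*k + 11)).
Factor: A=k + 1; B=k + 6; C=k + 11/3.
Set up (k + 1)·f(k+1) − (k + 5)·f(k) − (k + 11/3) = 0.
From deg A=1, deg B=1, deg C=1: d=4.
Match coefficients ⇒ f(k) = k*(k + 3)*(k**2 + 7*k + 14)/24.
Get s_k = R·t_k = 5*k*(k**2 + 7*k + 14)/(8*(k**3 + 7*k**2 + 14*k + 8)) with R(k) = B(k−1)f(k)/C(k) = k*(k + 3)*(k + 5)*(k**2 + 7*k + 14)/(8*(3*k + 11)).
Verify: 5*(3*k + 11)/(k**5 + 15*k**4 + 85*k**3 + 225*k**2 + 274*k + 120) matches t_k.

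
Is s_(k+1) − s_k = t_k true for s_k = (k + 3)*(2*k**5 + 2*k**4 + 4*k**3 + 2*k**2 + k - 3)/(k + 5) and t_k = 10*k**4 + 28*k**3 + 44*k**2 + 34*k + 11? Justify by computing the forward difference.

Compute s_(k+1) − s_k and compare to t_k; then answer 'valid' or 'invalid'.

s_(k+1) = (2*k**6 + 20*k**5 + 80*k**4 + 174*k**3 + 219*k**2 + 148*k + 32)/(k + 6)
s_(k+1) − s_k = (10*k**6 + 122*k**5 + 500*k**4 + 998*k**3 + 1201*k**2 + 781*k + 214)/(k**2 + 11*k + 30)
(s_(k+1) − s_k) − t_k = 4*(-4*k**5 - 38*k**4 - 90*k**3 - 126*k**2 - 90*k - 29)/(k**2 + 11*k + 30)

Invalid: residual 4*(-4*k**5 - 38*k**4 - 90*k**3 - 126*k**2 - 90*k - 29)/(k**2 + 11*k + 30) ≠ 0.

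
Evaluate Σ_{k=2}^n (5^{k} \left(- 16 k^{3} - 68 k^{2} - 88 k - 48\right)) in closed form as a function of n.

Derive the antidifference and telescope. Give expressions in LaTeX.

S(n) = - 20 \cdot 5^{n} n^{3} - 70 \cdot 5^{n} n^{2} - 90 \cdot 5^{n} n - 50 \cdot 5^{n} + 1150

Compute t_(k+1)/t_k: get 5*(4*k**3 + 29*k**2 + 68*k + 55)/(4*k**3 + 17*k**2 + 22*k + 12).
A = 5, B = 1, C = k**3 + 17*k**2/4 + 11*k/2 + 3.
Key eq: (5)·f(k+1) = (1)·f(k) + (k**3 + 17*k**2/4 + 11*k/2 + 3).
Degrees (0,0,3) ⇒ d ≤ 3.
A polynomial solution: f(k) = (2*k**3 + k**2 + k + 1)/8.
Certificate R = B(k−1)f/C = (2*k**3 + k**2 + k + 1)/(2*(4*k**3 + 17*k**2 + 22*k + 12)) gives s_k = -2*5**k*(2*k**3 + k**2 + k + 1).
s_(k+1) − s_k = 5**k*(-16*k**3 - 68*k**2 - 88*k - 48) = t_k.
Evaluate: s_(n+1) = 5**(n + 1)*(-4*n**3 - 14*n**2 - 18*n - 10); subtract s_(2) = -1150 ⇒ S(n) = -20*5**n*n**3 - 70*5**n*n**2 - 90*5**n*n - 50*5**n + 1150.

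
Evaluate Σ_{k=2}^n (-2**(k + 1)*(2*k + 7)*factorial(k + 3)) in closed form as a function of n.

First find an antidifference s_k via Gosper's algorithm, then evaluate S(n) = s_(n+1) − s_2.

S(n) = -4*2**n*factorial(n + 4) + 960

Step 1: r(k) = 2*(k + 4)*(2*k + 9)/(2*k + 7).
Take A(k)=2*k + 8, B(k)=1, C(k)=k + 7/2.
f must satisfy (2*k + 8)·f(k+1) − (1)·f(k) = k + 7/2.
d = 0 from the (1,0,1) case.
A polynomial solution: f(k) = 1/2.
So s_k = (B(k−1)f/C)·t_k = (1/(2*k + 7))·t_k = -2**(k + 1)*factorial(k + 3).
Verify: -2**(k + 1)*(2*k + 7)*factorial(k + 3) matches t_k.
s_(n+1) = -2**(n + 2)*factorial(n + 4) and s_(2) = -960, so S(n) = -4*2**n*factorial(n + 4) + 960.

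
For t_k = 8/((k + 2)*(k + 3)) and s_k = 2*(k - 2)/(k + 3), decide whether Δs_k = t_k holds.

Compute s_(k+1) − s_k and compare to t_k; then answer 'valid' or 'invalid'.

s_(k+1) = 2*(k - 1)/(k + 4)
s_(k+1) − s_k = 10/(k**2 + 7*k + 12)
(s_(k+1) − s_k) − t_k = 2*(k - 6)/(k**3 + 9*k**2 + 26*k + 24)

Invalid: residual 2*(k - 6)/(k**3 + 9*k**2 + 26*k + 24) ≠ 0.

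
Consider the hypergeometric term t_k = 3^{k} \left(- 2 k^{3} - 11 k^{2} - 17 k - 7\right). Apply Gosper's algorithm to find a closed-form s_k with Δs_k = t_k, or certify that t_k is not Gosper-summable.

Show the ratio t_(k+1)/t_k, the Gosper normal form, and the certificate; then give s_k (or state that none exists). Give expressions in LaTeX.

Step 1: r(k) = 3*(2*k**3 + 17*k**2 + 45*k + 37)/(2*k**3 + 11*k**2 + 17*k + 7).
Normal form (A,B,C) = (3, 1, k**3 + 11*k**2/2 + 17*k/2 + 7/2).
f must satisfy (3)·f(k+1) − (1)·f(k) = k**3 + 11*k**2/2 + 17*k/2 + 7/2.
From deg A=0, deg B=0, deg C=3: d=3.
Solving with deg f ≤ 3: f(k) = (k**3 + k**2 + k - 1)/2.
Get s_k = R·t_k = 3**k*(-k**3 - k**2 - k + 1) with R(k) = B(k−1)f(k)/C(k) = (k**3 + k**2 + k - 1)/(2*k**3 + 11*k**2 + 17*k + 7).
Δs = 3**k*(-2*k**3 - 11*k**2 - 17*k - 7), as required.

s_k = 3^{k} \left(- k^{3} - k^{2} - k + 1\right)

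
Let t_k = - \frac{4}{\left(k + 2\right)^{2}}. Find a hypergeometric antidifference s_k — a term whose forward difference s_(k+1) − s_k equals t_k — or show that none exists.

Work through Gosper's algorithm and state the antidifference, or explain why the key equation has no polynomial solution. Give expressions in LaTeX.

not Gosper-summable; s_k does not exist

t_(k+1)/t_k = (k + 2)**2/(k + 3)**2.
Gosper form: A/B · C(k+1)/C(k) with A=k**2 + 4*k + 4, B=k**2 + 6*k + 9, C=1.
f must satisfy (k**2 + 4*k + 4)·f(k+1) − (k**2 + 4*k + 4)·f(k) = 1.
d = 0 from the (2,2,0) case.
f = c0 ⇒ A·f(k+1) − B(k−1)·f(k) − C = -1. The system {-1 = 0} is inconsistent; no antidifference.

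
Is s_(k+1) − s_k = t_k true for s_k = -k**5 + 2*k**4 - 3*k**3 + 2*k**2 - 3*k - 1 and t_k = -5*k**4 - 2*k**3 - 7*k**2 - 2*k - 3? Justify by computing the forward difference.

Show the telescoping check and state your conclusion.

valid (s_(k+1) − s_k reduces to t_k)

s_(k+1) = -k**5 - 3*k**4 - 5*k**3 - 5*k**2 - 5*k - 4
s_(k+1) − s_k = -5*k**4 - 2*k**3 - 7*k**2 - 2*k - 3
(s_(k+1) − s_k) − t_k = 0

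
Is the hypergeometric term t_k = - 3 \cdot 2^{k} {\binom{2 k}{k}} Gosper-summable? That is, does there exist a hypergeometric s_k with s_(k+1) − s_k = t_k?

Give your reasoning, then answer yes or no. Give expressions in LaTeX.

No. Not Gosper-summable.

Compute t_(k+1)/t_k: get 4*(2*k + 1)/(k + 1).
So A=8*k + 4 and B=k + 1, with C=1.
f must satisfy (8*k + 4)·f(k+1) − (k)·f(k) = 1.
d = -1 from the (1,1,0) case.
d = -1 < 0 ⇒ no nonzero polynomial f; not summable.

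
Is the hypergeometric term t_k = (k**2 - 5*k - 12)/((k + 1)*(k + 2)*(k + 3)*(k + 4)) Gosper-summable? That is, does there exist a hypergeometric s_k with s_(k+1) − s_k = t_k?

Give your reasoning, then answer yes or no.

Ratio r(k) = (k**3 - 2*k**2 - 19*k - 16)/(k**3 - 37*k - 60).
Gosper form: A/B · C(k+1)/C(k) with A=k + 1, B=k + 5, C=k**2 - 5*k - 12.
Key eq: (k + 1)·f(k+1) = (k + 4)·f(k) + (k**2 - 5*k - 12).
deg f ≤ 3 (via 1,1,2).
Solve for f: f(k) = -k*(2*k**2 + 15*k + 19)/3 (degree 3 ≤ 3).
Get s_k = R·t_k = k*(-2*k**2 - 15*k - 19)/(3*(k + 1)*(k + 2)*(k + 3)) with R(k) = B(k−1)f(k)/C(k) = -k*(k + 4)*(2*k**2 + 15*k + 19)/(3*(k**2 - 5*k - 12)).
Check: Δs_k = (k**2 - 5*k - 12)/(k**4 + 10*k**3 + 35*k**2 + 50*k + 24). ✓

Yes. s_k = k*(-2*k**2 - 15*k - 19)/(3*(k + 1)*(k + 2)*(k + 3)).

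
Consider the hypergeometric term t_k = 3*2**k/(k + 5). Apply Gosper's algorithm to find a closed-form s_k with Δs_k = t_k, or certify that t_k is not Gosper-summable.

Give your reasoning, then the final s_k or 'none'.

The ratio is 2*(k + 5)/(k + 6).
So A=2*k + 10 and B=k + 6, with C=1.
Key eq: (2*k + 10)·f(k+1) = (k + 5)·f(k) + (1).
d = -1 from the (1,1,0) case.
Bound -1 < 0, so the key equation has no polynomial solution.

not Gosper-summable; s_k does not exist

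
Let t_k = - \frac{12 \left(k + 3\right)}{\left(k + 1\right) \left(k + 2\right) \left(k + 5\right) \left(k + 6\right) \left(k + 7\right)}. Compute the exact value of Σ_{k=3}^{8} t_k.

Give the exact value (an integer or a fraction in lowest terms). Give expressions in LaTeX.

Ratio r(k) = (k + 1)*(k + 4)*(k + 5)/((k + 3)**2*(k + 8)).
Take A(k)=k + 1, B(k)=k + 8, C(k)=k**3 + 10*k**2 + 33*k + 36.
Solve (k + 1)·f(k+1) − (k + 7)·f(k) = k**3 + 10*k**2 + 33*k + 36.
Bound: deg f ≤ 6.
Match coefficients ⇒ f(k) = k*(k + 2)*(k + 3)*(k + 4)*(k**2 + 12*k + 41)/90.
So s_k = (B(k−1)f/C)·t_k = (k*(k + 2)*(k + 7)*(k**2 + 12*k + 41)/(90*(k + 3)))·t_k = 2*k*(-k**2 - 12*k - 41)/(15*(k**3 + 12*k**2 + 41*k + 30)).
Δs = 12*(-k - 3)/(k**5 + 21*k**4 + 163*k**3 + 567*k**2 + 844*k + 420), as required.
Sum = s_(9) − s_(3); s_(9) = -23/175, s_(3) = -43/360 ⇒ -151/12600.

Σ = -151/12600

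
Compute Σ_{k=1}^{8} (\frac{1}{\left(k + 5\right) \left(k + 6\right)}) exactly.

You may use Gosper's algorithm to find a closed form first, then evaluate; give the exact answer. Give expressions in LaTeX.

The ratio is (k + 5)/(k + 7).
Factor: A=k + 5; B=k + 7; C=1.
Key eq: (k + 5)·f(k+1) = (k + 6)·f(k) + (1).
deg f ≤ 1 (via 1,1,0).
A polynomial solution: f(k) = k/5.
Certificate R = B(k−1)f/C = k*(k + 6)/5 gives s_k = k/(5*(k + 5)).
Check: Δs_k = 1/(k**2 + 11*k + 30). ✓
Σ_(k=1)^(8) t_k = s_(9) − s_(1) = 9/70 − (1/30) = 2/21.

Σ = 2/21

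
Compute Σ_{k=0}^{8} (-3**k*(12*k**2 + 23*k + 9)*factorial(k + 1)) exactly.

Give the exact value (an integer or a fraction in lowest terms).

Compute t_(k+1)/t_k: get 3*(12*k**3 + 71*k**2 + 138*k + 88)/(12*k**2 + 23*k + 9).
Take A(k)=3*k + 6, B(k)=1, C(k)=k**2 + 23*k/12 + 3/4.
Set up (3*k + 6)·f(k+1) − (1)·f(k) − (k**2 + 23*k/12 + 3/4) = 0.
From deg A=1, deg B=0, deg C=2: d=1.
Solving with deg f ≤ 1: f(k) = (4*k - 3)/12.
Then R = B(k−1)f/C = (4*k - 3)/(12*k**2 + 23*k + 9), so s_k = R(k)·t_k = -3**k*(4*k - 3)*factorial(k + 1).
Δs = -3**k*(12*k**2 + 23*k + 9)*factorial(k + 1), as required.
Evaluate s at k=9 and k=0: -2357047123200 and 3; difference -2357047123203.

Σ = -2357047123203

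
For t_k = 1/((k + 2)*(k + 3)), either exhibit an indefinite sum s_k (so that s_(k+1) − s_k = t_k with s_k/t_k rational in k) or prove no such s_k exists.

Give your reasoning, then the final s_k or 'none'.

s_k = k/(2*(k + 2))

Compute t_(k+1)/t_k: get (k + 2)/(k + 4).
Take A(k)=k + 2, B(k)=k + 4, C(k)=1.
Need (k + 2)·f(k+1) − (k + 3)·f(k) = 1.
deg f ≤ 1 (via 1,1,0).
Match coefficients ⇒ f(k) = k/2.
Get s_k = R·t_k = k/(2*(k + 2)) with R(k) = B(k−1)f(k)/C(k) = k*(k + 3)/2.
s_(k+1) − s_k = 1/(k**2 + 5*k + 6) = t_k.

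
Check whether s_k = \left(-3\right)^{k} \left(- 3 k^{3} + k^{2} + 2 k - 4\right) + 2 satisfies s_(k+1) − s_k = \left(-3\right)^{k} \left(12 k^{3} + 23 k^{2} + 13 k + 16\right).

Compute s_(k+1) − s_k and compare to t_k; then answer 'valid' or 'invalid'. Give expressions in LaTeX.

s_(k+1) = (-3)**(k + 1)*(2*k - 3*(k + 1)**3 + (k + 1)**2 - 2) + 2
s_(k+1) − s_k = (-3)**k*(12*k**3 + 23*k**2 + 13*k + 16)
(s_(k+1) − s_k) − t_k = 0

Valid: the claim telescopes to t_k.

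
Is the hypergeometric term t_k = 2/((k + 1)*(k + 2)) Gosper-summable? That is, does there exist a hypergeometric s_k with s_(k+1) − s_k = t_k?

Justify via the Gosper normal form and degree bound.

Yes. s_k = 2*k/(k + 1).

t_(k+1)/t_k = (k + 1)/(k + 3).
Gosper form: A/B · C(k+1)/C(k) with A=k + 1, B=k + 3, C=1.
Set up (k + 1)·f(k+1) − (k + 2)·f(k) − (1) = 0.
From deg A=1, deg B=1, deg C=0: d=1.
Coefficient equations give f(k) = k.
Then R = B(k−1)f/C = k*(k + 2), so s_k = R(k)·t_k = 2*k/(k + 1).
s_(k+1) − s_k = 2/(k**2 + 3*k + 2) = t_k.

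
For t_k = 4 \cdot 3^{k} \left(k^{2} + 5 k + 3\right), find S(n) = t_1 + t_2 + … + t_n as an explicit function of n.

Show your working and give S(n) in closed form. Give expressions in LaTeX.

S(n) = 6 \cdot 3^{n} n^{2} + 24 \cdot 3^{n} n + 9 \cdot 3^{n} - 9

Step 1: r(k) = 3*(k**2 + 7*k + 9)/(k**2 + 5*k + 3).
Normal form (A,B,C) = (3, 1, k**2 + 5*k + 3).
f must satisfy (3)·f(k+1) − (1)·f(k) = k**2 + 5*k + 3.
deg f ≤ 2 (via 0,0,2).
Match coefficients ⇒ f(k) = (2*k**2 + 4*k - 3)/4.
R(k) = B(k−1)·f(k)/C(k) = (2*k**2 + 4*k - 3)/(4*(k**2 + 5*k + 3)); s_k = R·t_k = 3**k*(2*k**2 + 4*k - 3).
Check: Δs_k = 4*3**k*(k**2 + 5*k + 3). ✓
s_(n+1) = 3**(n + 1)*(2*n**2 + 8*n + 3) and s_(1) = 9, so S(n) = 6*3**n*n**2 + 24*3**n*n + 9*3**n - 9.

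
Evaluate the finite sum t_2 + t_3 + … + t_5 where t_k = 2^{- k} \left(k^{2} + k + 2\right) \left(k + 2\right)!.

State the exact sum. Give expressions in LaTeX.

Ratio r(k) = (k + 3)*(k + (k + 1)**2 + 3)/(2*(k**2 + k + 2)).
Normal form (A,B,C) = (k/2 + 3/2, 1, k**2 + k + 2).
Solve (k/2 + 3/2)·f(k+1) − (1)·f(k) = k**2 + k + 2.
Degrees (1,0,2) ⇒ d ≤ 1.
Solve for f: f(k) = 2*(k - 1) (degree 1 ≤ 1).
Then R = B(k−1)f/C = 2*(k - 1)/(k**2 + k + 2), so s_k = R(k)·t_k = 2**(1 - k)*(k - 1)*factorial(k + 2).
Check: Δs_k = (k**2 + k + 2)*factorial(k + 2)/2**k. ✓
Evaluate s at k=6 and k=2: 6300 and 12; difference 6288.

Σ = 6288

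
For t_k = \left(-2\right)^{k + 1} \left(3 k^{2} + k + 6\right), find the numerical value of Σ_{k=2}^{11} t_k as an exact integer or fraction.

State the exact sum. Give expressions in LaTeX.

Σ = 1097696

The ratio is 2*(-3*k**2 - 7*k - 10)/(3*k**2 + k + 6).
Gosper form: A/B · C(k+1)/C(k) with A=-2, B=1, C=k**2 + k/3 + 2.
Need (-2)·f(k+1) − (1)·f(k) = k**2 + k/3 + 2.
Bound: deg f ≤ 2.
Coefficient equations give f(k) = -(k**2 - k + 2)/3.
R(k) = B(k−1)·f(k)/C(k) = -(k**2 - k + 2)/(3*k**2 + k + 6); s_k = R·t_k = (-2)**(k + 1)*(-k**2 + k - 2).
Verify: (-2)**(k + 1)*(3*k**2 + k + 6) matches t_k.
Σ_(k=2)^(11) t_k = s_(12) − s_(2) = 1097728 − (32) = 1097696.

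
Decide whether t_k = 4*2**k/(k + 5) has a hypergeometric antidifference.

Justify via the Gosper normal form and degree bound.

The ratio is 2*(k + 5)/(k + 6).
Gosper form: A/B · C(k+1)/C(k) with A=2*k + 10, B=k + 6, C=1.
Solve (2*k + 10)·f(k+1) − (k + 5)·f(k) = 1.
Degrees (1,1,0) ⇒ d ≤ -1.
deg f ≤ -1 is impossible — no certificate.

No — key equation has no polynomial f.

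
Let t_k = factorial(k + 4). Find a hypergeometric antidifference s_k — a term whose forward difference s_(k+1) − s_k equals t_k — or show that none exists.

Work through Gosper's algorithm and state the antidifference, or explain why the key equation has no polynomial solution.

no hypergeometric antidifference exists

t_(k+1)/t_k = k + 5.
Factor: A=k + 5; B=1; C=1.
Need (k + 5)·f(k+1) − (1)·f(k) = 1.
deg f ≤ -1 (via 1,0,0).
Negative degree bound (-1): no f exists, t_k not Gosper-summable.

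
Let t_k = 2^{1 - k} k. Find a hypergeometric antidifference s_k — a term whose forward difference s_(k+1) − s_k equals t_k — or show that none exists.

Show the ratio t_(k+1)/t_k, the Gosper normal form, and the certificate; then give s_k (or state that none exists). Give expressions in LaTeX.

s_k = 2^{2 - k} \left(- k - 1\right)

Step 1: r(k) = (k + 1)/(2*k).
So A=1/2 and B=1, with C=k.
Set up (1/2)·f(k+1) − (1)·f(k) − (k) = 0.
d = 1 from the (0,0,1) case.
Match coefficients ⇒ f(k) = -2*(k + 1).
Certificate R = B(k−1)f/C = -2*(k + 1)/k gives s_k = 2**(2 - k)*(-k - 1).
Δs = 2**(1 - k)*k, as required.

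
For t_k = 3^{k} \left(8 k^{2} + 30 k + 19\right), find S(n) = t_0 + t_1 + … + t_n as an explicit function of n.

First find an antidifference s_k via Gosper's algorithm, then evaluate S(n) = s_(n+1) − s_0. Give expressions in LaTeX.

Compute t_(k+1)/t_k: get 3*(8*k**2 + 46*k + 57)/(8*k**2 + 30*k + 19).
Normal form (A,B,C) = (3, 1, k**2 + 15*k/4 + 19/8).
Solve (3)·f(k+1) − (1)·f(k) = k**2 + 15*k/4 + 19/8.
Bound: deg f ≤ 2.
Coefficient equations give f(k) = (k + 1)*(4*k - 1)/8.
Then R = B(k−1)f/C = (k + 1)*(4*k - 1)/(8*k**2 + 30*k + 19), so s_k = R(k)·t_k = 3**k*(4*k**2 + 3*k - 1).
Δs = 3**k*(8*k**2 + 30*k + 19), as required.
Telescope: S(n) = s_(n+1) − s_(0) = 3**(n + 1)*(4*n**2 + 11*n + 6) − (-1) = 12*3**n*n**2 + 33*3**n*n + 18*3**n + 1.

S(n) = 12 \cdot 3^{n} n^{2} + 33 \cdot 3^{n} n + 18 \cdot 3^{n} + 1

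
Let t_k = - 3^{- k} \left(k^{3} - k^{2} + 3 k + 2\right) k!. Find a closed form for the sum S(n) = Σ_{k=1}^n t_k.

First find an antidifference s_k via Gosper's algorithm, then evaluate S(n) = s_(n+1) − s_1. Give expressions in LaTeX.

Ratio r(k) = (k + 1)*(3*k + (k + 1)**3 - (k + 1)**2 + 5)/(3*(k**3 - k**2 + 3*k + 2)).
Normal form (A,B,C) = (k/3 + 1/3, 1, k**3 - k**2 + 3*k + 2).
f must satisfy (k/3 + 1/3)·f(k+1) − (1)·f(k) = k**3 - k**2 + 3*k + 2.
deg f ≤ 2 (via 1,0,3).
Match coefficients ⇒ f(k) = 3*(k**2 - k - 1).
Certificate R = B(k−1)f/C = 3*(k**2 - k - 1)/(k**3 - k**2 + 3*k + 2) gives s_k = 3**(1 - k)*(-k**2 + k + 1)*factorial(k).
Δs = -(k**3 - k**2 + 3*k + 2)*factorial(k)/3**k, as required.
Telescope: S(n) = s_(n+1) − s_(1) = -(n**2 + n - 1)*factorial(n + 1)/3**n − (1) = (-3**n - n**3*factorial(n) - 2*n**2*factorial(n) + factorial(n))/3**n.

S(n) = 3^{- n} \left(- 3^{n} - n^{3} n! - 2 n^{2} n! + n!\right)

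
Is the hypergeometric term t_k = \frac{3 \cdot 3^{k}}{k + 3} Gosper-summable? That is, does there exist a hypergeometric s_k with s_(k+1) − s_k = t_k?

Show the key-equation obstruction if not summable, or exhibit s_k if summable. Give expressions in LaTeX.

r(k) = 3*(k + 3)/(k + 4) after simplifying.
A = 3*k + 9, B = k + 4, C = 1.
Key eq: (3*k + 9)·f(k+1) = (k + 3)·f(k) + (1).
From deg A=1, deg B=1, deg C=0: d=-1.
deg f ≤ -1 is impossible — no certificate.

No — t_k has no hypergeometric antidifference.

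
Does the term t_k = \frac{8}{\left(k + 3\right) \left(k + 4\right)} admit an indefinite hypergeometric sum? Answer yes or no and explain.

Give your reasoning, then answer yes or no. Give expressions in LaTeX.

Yes. s_k = \frac{8 k}{3 \left(k + 3\right)}.

The ratio is (k + 3)/(k + 5).
Take A(k)=k + 3, B(k)=k + 5, C(k)=1.
Need (k + 3)·f(k+1) − (k + 4)·f(k) = 1.
Degrees (1,1,0) ⇒ d ≤ 1.
A polynomial solution: f(k) = k/3.
So s_k = (B(k−1)f/C)·t_k = (k*(k + 4)/3)·t_k = 8*k/(3*(k + 3)).
Check: Δs_k = 8/(k**2 + 7*k + 12). ✓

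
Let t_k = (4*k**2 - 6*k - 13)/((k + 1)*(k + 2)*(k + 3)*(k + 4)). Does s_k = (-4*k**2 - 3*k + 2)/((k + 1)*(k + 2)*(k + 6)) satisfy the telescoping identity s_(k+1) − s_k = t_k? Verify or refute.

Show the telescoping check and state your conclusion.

Invalid: residual 3*(-8*k**3 - 37*k**2 + 39*k + 86)/(k**6 + 23*k**5 + 207*k**4 + 925*k**3 + 2144*k**2 + 2412*k + 1008) ≠ 0.

s_(k+1) = (-3*k - 4*(k + 1)**2 - 1)/((k + 2)*(k + 3)*(k + 7))
s_(k+1) − s_k = 2*(2*k**3 + 3*k**2 - 29*k - 36)/(k**5 + 19*k**4 + 131*k**3 + 401*k**2 + 540*k + 252)
(s_(k+1) − s_k) − t_k = 3*(-8*k**3 - 37*k**2 + 39*k + 86)/(k**6 + 23*k**5 + 207*k**4 + 925*k**3 + 2144*k**2 + 2412*k + 1008)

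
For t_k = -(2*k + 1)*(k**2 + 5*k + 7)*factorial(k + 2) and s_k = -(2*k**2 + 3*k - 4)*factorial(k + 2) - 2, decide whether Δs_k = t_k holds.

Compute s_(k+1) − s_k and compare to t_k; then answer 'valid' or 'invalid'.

Valid: the claim telescopes to t_k.

s_(k+1) = -(3*k + 2*(k + 1)**2 - 1)*factorial(k + 3) - 2
s_(k+1) − s_k = -(2*k + 1)*(k**2 + 5*k + 7)*factorial(k + 2)
(s_(k+1) − s_k) − t_k = 0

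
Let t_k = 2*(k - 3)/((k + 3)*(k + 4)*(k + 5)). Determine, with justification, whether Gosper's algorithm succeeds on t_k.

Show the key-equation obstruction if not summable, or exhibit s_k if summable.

Yes. s_k = -2*k/((k + 3)*(k + 4)).

Compute t_(k+1)/t_k: get (k - 2)*(k + 3)/((k - 3)*(k + 6)).
Take A(k)=k + 3, B(k)=k + 6, C(k)=k - 3.
Solve (k + 3)·f(k+1) − (k + 5)·f(k) = k - 3.
d = 2 from the (1,1,1) case.
A polynomial solution: f(k) = -k.
Get s_k = R·t_k = -2*k/((k + 3)*(k + 4)) with R(k) = B(k−1)f(k)/C(k) = -k*(k + 5)/(k - 3).
Δs = 2*(k - 3)/(k**3 + 12*k**2 + 47*k + 60), as required.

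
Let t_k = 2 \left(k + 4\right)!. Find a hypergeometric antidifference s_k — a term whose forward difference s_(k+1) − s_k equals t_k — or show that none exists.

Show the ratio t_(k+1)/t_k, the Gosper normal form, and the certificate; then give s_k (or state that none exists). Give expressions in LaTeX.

none — t_k is not Gosper-summable

t_(k+1)/t_k = k + 5.
Take A(k)=k + 5, B(k)=1, C(k)=1.
Set up (k + 5)·f(k+1) − (1)·f(k) − (1) = 0.
Bound: deg f ≤ -1.
deg f ≤ -1 is impossible — no certificate.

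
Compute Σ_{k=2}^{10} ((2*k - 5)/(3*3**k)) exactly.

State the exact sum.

Ratio r(k) = (2*k - 3)/(3*(2*k - 5)).
A = 1/3, B = 1, C = k - 5/2.
Set up (1/3)·f(k+1) − (1)·f(k) − (k - 5/2) = 0.
Bound: deg f ≤ 1.
Coefficient equations give f(k) = -3*(k - 2)/2.
So s_k = (B(k−1)f/C)·t_k = (-3*(k - 2)/(2*k - 5))·t_k = (2 - k)/3**k.
Verify: (2*k - 5)/(3*3**k) matches t_k.
Sum = s_(11) − s_(2); s_(11) = -1/19683, s_(2) = 0 ⇒ -1/19683.

Σ = -1/19683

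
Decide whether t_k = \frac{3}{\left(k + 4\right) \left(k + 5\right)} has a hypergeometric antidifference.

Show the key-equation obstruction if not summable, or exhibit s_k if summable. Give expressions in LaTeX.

Yes. s_k = \frac{3 k}{4 \left(k + 4\right)}.

The ratio is (k + 4)/(k + 6).
A = k + 4, B = k + 6, C = 1.
Key eq: (k + 4)·f(k+1) = (k + 5)·f(k) + (1).
Bound: deg f ≤ 1.
Solving with deg f ≤ 1: f(k) = k/4.
R(k) = B(k−1)·f(k)/C(k) = k*(k + 5)/4; s_k = R·t_k = 3*k/(4*(k + 4)).
Check: Δs_k = 3/(k**2 + 9*k + 20). ✓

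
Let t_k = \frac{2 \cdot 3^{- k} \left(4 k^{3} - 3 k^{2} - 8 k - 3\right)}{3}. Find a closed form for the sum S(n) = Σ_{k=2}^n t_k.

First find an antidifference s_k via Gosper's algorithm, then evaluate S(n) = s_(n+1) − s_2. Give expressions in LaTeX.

S(n) = 3^{- n - 2} \left(47 \cdot 3^{n} - 12 n^{3} - 45 n^{2} - 57 n - 27\right)

The ratio is (4*k**3 + 9*k**2 - 2*k - 10)/(3*(4*k**3 - 3*k**2 - 8*k - 3)).
Factor: A=1/3; B=1; C=k**3 - 3*k**2/4 - 2*k - 3/4.
Set up (1/3)·f(k+1) − (1)·f(k) − (k**3 - 3*k**2/4 - 2*k - 3/4) = 0.
d = 3 from the (0,0,3) case.
Coefficient equations give f(k) = -3*(4*k**3 + 3*k**2 + k + 1)/8.
Then R = B(k−1)f/C = -3*(4*k**3 + 3*k**2 + k + 1)/(2*(4*k**3 - 3*k**2 - 8*k - 3)), so s_k = R(k)·t_k = (-4*k**3 - 3*k**2 - k - 1)/3**k.
Δs = 2*(4*k**3 - 3*k**2 - 8*k - 3)/(3*3**k), as required.
s_(n+1) = 3**(-n - 1)*(-4*n**3 - 15*n**2 - 19*n - 9) and s_(2) = -47/9, so S(n) = 3**(-n - 2)*(47*3**n - 12*n**3 - 45*n**2 - 57*n - 27).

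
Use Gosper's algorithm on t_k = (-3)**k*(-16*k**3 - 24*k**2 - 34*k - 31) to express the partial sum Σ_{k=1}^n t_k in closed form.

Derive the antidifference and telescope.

Compute t_(k+1)/t_k: get 3*(-16*k**3 - 72*k**2 - 130*k - 105)/(16*k**3 + 24*k**2 + 34*k + 31).
Take A(k)=-3, B(k)=1, C(k)=k**3 + 3*k**2/2 + 17*k/8 + 31/16.
Need (-3)·f(k+1) − (1)·f(k) = k**3 + 3*k**2/2 + 17*k/8 + 31/16.
From deg A=0, deg B=0, deg C=3: d=3.
Solve for f: f(k) = -(4*k**3 - 3*k**2 + 4*k + 4)/16 (degree 3 ≤ 3).
Certificate R = B(k−1)f/C = -(4*k**3 - 3*k**2 + 4*k + 4)/(16*k**3 + 24*k**2 + 34*k + 31) gives s_k = (-3)**k*(4*k**3 - 3*k**2 + 4*k + 4).
Δs = (-3)**k*(-16*k**3 - 24*k**2 - 34*k - 31), as required.
Evaluate: s_(n+1) = (-3)**(n + 1)*(4*n**3 + 9*n**2 + 10*n + 9); subtract s_(1) = -27 ⇒ S(n) = -12*(-3)**n*n**3 - 27*(-3)**n*n**2 - 30*(-3)**n*n - 27*(-3)**n + 27.

S(n) = -12*(-3)**n*n**3 - 27*(-3)**n*n**2 - 30*(-3)**n*n - 27*(-3)**n + 27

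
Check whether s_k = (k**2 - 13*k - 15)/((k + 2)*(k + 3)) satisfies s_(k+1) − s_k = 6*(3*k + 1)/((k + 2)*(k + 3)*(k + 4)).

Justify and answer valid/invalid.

Valid — Δs_k = t_k.

s_(k+1) = (-13*k + (k + 1)**2 - 28)/((k + 3)*(k + 4))
s_(k+1) − s_k = 6*(3*k + 1)/(k**3 + 9*k**2 + 26*k + 24)
(s_(k+1) − s_k) − t_k = 0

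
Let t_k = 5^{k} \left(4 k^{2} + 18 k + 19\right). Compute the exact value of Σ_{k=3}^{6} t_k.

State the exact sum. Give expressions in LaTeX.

Ratio r(k) = 5*(4*k**2 + 26*k + 41)/(4*k**2 + 18*k + 19).
A = 5, B = 1, C = k**2 + 9*k/2 + 19/4.
Set up (5)·f(k+1) − (1)·f(k) − (k**2 + 9*k/2 + 19/4) = 0.
d = 2 from the (0,0,2) case.
Solve for f: f(k) = (k + 1)**2/4 (degree 2 ≤ 2).
So s_k = (B(k−1)f/C)·t_k = ((k + 1)**2/(4*k**2 + 18*k + 19))·t_k = 5**k*(k**2 + 2*k + 1).
Verify: 5**k*(4*k**2 + 18*k + 19) matches t_k.
Sum = s_(7) − s_(3); s_(7) = 5000000, s_(3) = 2000 ⇒ 4998000.

Σ = 4998000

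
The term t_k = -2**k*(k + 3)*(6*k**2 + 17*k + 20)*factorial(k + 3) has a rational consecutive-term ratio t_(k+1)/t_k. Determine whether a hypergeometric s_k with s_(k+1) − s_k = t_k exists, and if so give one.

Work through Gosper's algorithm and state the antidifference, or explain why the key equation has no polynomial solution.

s_k = -2**k*(3*k**2 + k + 4)*factorial(k + 3)

Compute t_(k+1)/t_k: get (k + 4)**2*(34*k + 12*(k + 1)**2 + 74)/((k + 3)*(6*k**2 + 17*k + 20)).
A = 2*k + 8, B = 1, C = k**3 + 35*k**2/6 + 71*k/6 + 10.
Set up (2*k + 8)·f(k+1) − (1)·f(k) − (k**3 + 35*k**2/6 + 71*k/6 + 10) = 0.
d = 2 from the (1,0,3) case.
Solve for f: f(k) = (3*k**2 + k + 4)/6 (degree 2 ≤ 2).
Get s_k = R·t_k = -2**k*(3*k**2 + k + 4)*factorial(k + 3) with R(k) = B(k−1)f(k)/C(k) = (3*k**2 + k + 4)/((k + 3)*(6*k**2 + 17*k + 20)).
Check: Δs_k = -2**k*(k + 3)*(6*k**2 + 17*k + 20)*factorial(k + 3). ✓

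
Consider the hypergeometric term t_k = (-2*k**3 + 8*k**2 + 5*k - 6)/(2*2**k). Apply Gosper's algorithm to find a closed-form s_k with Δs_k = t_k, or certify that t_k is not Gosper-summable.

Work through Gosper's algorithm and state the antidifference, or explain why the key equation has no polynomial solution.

s_k = (2*k**3 - 2*k**2 - 3*k + 3)/2**k

r(k) = (2*k**3 - 2*k**2 - 15*k - 5)/(2*(2*k**3 - 8*k**2 - 5*k + 6)) after simplifying.
Factor: A=1/2; B=1; C=k**3 - 4*k**2 - 5*k/2 + 3.
Solve (1/2)·f(k+1) − (1)·f(k) = k**3 - 4*k**2 - 5*k/2 + 3.
Bound: deg f ≤ 3.
Solve for f: f(k) = -(k - 1)*(2*k**2 - 3) (degree 3 ≤ 3).
So s_k = (B(k−1)f/C)·t_k = (-2*(k - 1)*(2*k**2 - 3)/(2*k**3 - 8*k**2 - 5*k + 6))·t_k = (2*k**3 - 2*k**2 - 3*k + 3)/2**k.
Verify: (-2*k**3 + 8*k**2 + 5*k - 6)/(2*2**k) matches t_k.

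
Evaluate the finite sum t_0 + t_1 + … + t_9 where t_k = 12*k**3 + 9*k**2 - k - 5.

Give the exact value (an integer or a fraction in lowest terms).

Step 1: r(k) = (12*k**3 + 45*k**2 + 53*k + 15)/(12*k**3 + 9*k**2 - k - 5).
Normal form (A,B,C) = (1, 1, k**3 + 3*k**2/4 - k/12 - 5/12).
Key eq: (1)·f(k+1) = (1)·f(k) + (k**3 + 3*k**2/4 - k/12 - 5/12).
Bound: deg f ≤ 4.
A polynomial solution: f(k) = k*(3*k**3 - 3*k**2 - 2*k - 3)/12.
Get s_k = R·t_k = k*(3*k**3 - 3*k**2 - 2*k - 3) with R(k) = B(k−1)f(k)/C(k) = k*(3*k**3 - 3*k**2 - 2*k - 3)/(12*k**3 + 9*k**2 - k - 5).
Δs = 12*k**3 + 9*k**2 - k - 5, as required.
Σ_(k=0)^(9) t_k = s_(10) − s_(0) = 26770 − (0) = 26770.

Σ = 26770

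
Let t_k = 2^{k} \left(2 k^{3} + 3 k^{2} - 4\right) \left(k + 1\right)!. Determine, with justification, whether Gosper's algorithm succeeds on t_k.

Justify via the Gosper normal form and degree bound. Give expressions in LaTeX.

Step 1: r(k) = 2*(k + 2)*(2*(k + 1)**3 + 3*(k + 1)**2 - 4)/(2*k**3 + 3*k**2 - 4).
Gosper form: A/B · C(k+1)/C(k) with A=2*k + 4, B=1, C=k**3 + 3*k**2/2 - 2.
f must satisfy (2*k + 4)·f(k+1) − (1)·f(k) = k**3 + 3*k**2/2 - 2.
From deg A=1, deg B=0, deg C=3: d=2.
Coefficient equations give f(k) = k*(k - 2)/2.
So s_k = (B(k−1)f/C)·t_k = (k*(k - 2)/(2*k**3 + 3*k**2 - 4))·t_k = 2**k*k*(k - 2)*factorial(k + 1).
Δs = 2**k*(2*k**3 + 3*k**2 - 4)*factorial(k + 1), as required.

Yes. s_k = 2^{k} k \left(k - 2\right) \left(k + 1\right)!.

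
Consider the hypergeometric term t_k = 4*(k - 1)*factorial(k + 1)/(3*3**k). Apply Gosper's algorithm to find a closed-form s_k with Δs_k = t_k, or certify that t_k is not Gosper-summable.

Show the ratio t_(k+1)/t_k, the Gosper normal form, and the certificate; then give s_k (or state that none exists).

s_k = 4*factorial(k + 1)/3**k

Ratio r(k) = k*(k + 2)/(3*(k - 1)).
Gosper form: A/B · C(k+1)/C(k) with A=k/3 + 2/3, B=1, C=k - 1.
Need (k/3 + 2/3)·f(k+1) − (1)·f(k) = k - 1.
deg f ≤ 0 (via 1,0,1).
Solve for f: f(k) = 3 (degree 0 ≤ 0).
So s_k = (B(k−1)f/C)·t_k = (3/(k - 1))·t_k = 4*factorial(k + 1)/3**k.
Verify: 4*(k - 1)*factorial(k + 1)/(3*3**k) matches t_k.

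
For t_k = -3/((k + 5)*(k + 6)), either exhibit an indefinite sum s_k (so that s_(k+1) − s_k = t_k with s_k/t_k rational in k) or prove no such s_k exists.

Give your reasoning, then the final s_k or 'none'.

The ratio is (k + 5)/(k + 7).
Take A(k)=k + 5, B(k)=k + 7, C(k)=1.
f must satisfy (k + 5)·f(k+1) − (k + 6)·f(k) = 1.
Bound: deg f ≤ 1.
Solve for f: f(k) = k/5 (degree 1 ≤ 1).
Get s_k = R·t_k = -3*k/(5*k + 25) with R(k) = B(k−1)f(k)/C(k) = k*(k + 6)/5.
Δs = -3/(k**2 + 11*k + 30), as required.

s_k = -3*k/(5*k + 25)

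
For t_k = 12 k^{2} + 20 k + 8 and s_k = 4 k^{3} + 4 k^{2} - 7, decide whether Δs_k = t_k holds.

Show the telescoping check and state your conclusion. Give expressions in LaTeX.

valid; difference matches t_k

s_(k+1) = 4*(k + 1)**3 + 4*(k + 1)**2 - 7
s_(k+1) − s_k = 12*k**2 + 20*k + 8
(s_(k+1) − s_k) − t_k = 0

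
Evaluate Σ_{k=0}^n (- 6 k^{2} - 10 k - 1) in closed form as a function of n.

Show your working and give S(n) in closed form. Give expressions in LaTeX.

r(k) = (6*k**2 + 22*k + 17)/(6*k**2 + 10*k + 1) after simplifying.
Normal form (A,B,C) = (1, 1, k**2 + 5*k/3 + 1/6).
f must satisfy (1)·f(k+1) − (1)·f(k) = k**2 + 5*k/3 + 1/6.
Bound: deg f ≤ 3.
Coefficient equations give f(k) = k*(2*k**2 + 2*k - 3)/6.
Then R = B(k−1)f/C = k*(2*k**2 + 2*k - 3)/(6*k**2 + 10*k + 1), so s_k = R(k)·t_k = k*(-2*k**2 - 2*k + 3).
Check: Δs_k = -6*k**2 - 10*k - 1. ✓
Telescope: S(n) = s_(n+1) − s_(0) = -2*n**3 - 8*n**2 - 7*n - 1 − (0) = -2*n**3 - 8*n**2 - 7*n - 1.

S(n) = - 2 n^{3} - 8 n^{2} - 7 n - 1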